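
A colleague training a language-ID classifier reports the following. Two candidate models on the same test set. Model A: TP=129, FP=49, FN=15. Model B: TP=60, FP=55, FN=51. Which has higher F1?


Model A: P=129/178=0.7247, R=129/144=0.8958, F1=2PR/(P+R)=2TP/(2TP+FP+FN)=258/322=0.8012
Model B: P=60/115=0.5217, R=60/111=0.5405, F1=2PR/(P+R)=2TP/(2TP+FP+FN)=120/226=0.531
0.8012 > 0.531 → Model A

Model A


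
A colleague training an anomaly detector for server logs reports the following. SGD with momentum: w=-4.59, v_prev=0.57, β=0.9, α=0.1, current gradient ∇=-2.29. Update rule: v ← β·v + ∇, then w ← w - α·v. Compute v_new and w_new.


v_new = 0.9·0.57 - 2.29 = 0.513 - 2.29 = -1.777
w_new = -4.59 - 0.1·-1.777 = -4.59 + 0.1777 = -4.4123

v_new=-1.777, w_new=-4.4123


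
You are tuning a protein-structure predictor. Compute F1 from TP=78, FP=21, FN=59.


Precision = 78/99 = 0.7879
Recall = 78/137 = 0.5693
F1 = 2·P·R/(P+R) = 2·TP/(2·TP+FP+FN) = 156/(156+21+59) = 156/236 = 0.661

0.661


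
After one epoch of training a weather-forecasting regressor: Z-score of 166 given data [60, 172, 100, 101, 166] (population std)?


μ = 119.8, σ = 42.8504
z = (166 - 119.8)/42.8504 = 1.0782

1.0782


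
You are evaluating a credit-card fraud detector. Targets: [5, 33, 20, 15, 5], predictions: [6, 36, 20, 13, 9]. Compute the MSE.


Squared errors: (5-6)²=1, (33-36)²=9, (20-20)²=0, (15-13)²=4, (5-9)²=16
Sum = 30
MSE = 30/5 = 6

6


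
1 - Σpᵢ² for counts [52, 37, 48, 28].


Probabilities: [52/165, 37/165, 48/165, 28/165] ≈ [0.3152, 0.2242, 0.2909, 0.1697]
Σpᵢ² = (2704 + 1369 + 2304 + 784)/165² = 7161/27225
Gini = 1 - Σpᵢ² = 1 - 7161/27225 = 0.737

0.737


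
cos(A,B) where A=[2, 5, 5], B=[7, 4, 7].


A·B = 2·7 + 5·4 + 5·7 = 69
‖A‖ = √54 = 7.3485, ‖B‖ = √114 = 10.6771
cos = 69/(√54·√114) = 69/√6156 = 0.8794

0.8794


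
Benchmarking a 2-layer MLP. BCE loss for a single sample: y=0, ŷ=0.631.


BCE = -[y·ln(p) + (1-y)·ln(1-p)]
= -0 - 1·ln(1-0.631)
= -ln(0.369) = 0.997

0.997


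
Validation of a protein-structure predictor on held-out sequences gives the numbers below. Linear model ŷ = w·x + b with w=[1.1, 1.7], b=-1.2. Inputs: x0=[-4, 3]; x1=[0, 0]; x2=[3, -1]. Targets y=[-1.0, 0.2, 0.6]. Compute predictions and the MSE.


ŷ0 = (1.1)·(-4) + (1.7)·(3) - 1.2 = -0.5
ŷ1 = (1.1)·(0) + (1.7)·(0) - 1.2 = -1.2
ŷ2 = (1.1)·(3) + (1.7)·(-1) - 1.2 = 0.4
errors² = [0.25, 1.96, 0.04]
MSE = 2.2500/3 = 0.75

0.75


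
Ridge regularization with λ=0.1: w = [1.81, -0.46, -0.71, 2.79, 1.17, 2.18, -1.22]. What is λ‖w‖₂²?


‖w‖₂² = (1.81)² + (-0.46)² + (-0.71)² + (2.79)² + (1.17)² + (2.18)² + (-1.22)²
     = 3.2761 + 0.2116 + 0.5041 + 7.7841 + 1.3689 + 4.7524 + 1.4884
     = 19.3856
λ·‖w‖₂² = 0.1·19.3856 = 1.93856

1.93856


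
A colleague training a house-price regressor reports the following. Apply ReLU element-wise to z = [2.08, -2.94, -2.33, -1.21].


ReLU(2.08) = max(0, 2.08) = 2.08
ReLU(-2.94) = max(0, -2.94) = 0.0
ReLU(-2.33) = max(0, -2.33) = 0.0
ReLU(-1.21) = max(0, -1.21) = 0.0
result = [2.08, 0.0, 0.0, 0.0]

[2.08, 0.0, 0.0, 0.0]


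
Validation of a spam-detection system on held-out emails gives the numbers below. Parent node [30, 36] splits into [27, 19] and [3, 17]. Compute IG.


Parent = [30, 36], H_parent = 0.994
H_left = 0.9781 (n=46), H_right = 0.6098 (n=20)
H_children = (46/66)·0.9781 + (20/66)·0.6098 = 0.8665
IG = 0.994 - 0.8665 = 0.1275

0.1275


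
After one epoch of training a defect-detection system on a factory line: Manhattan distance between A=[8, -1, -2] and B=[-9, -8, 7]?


d = |8+ 9| + |-1+ 8| + |-2-7|
  = 17 + 7 + 9
  = 33

33


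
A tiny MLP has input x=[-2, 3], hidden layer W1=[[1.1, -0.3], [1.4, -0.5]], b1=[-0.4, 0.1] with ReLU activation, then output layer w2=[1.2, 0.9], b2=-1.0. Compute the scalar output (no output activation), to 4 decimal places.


z1[0] = (1.1)·(-2) + (-0.3)·(3) - 0.4 = -3.5
z1[1] = (1.4)·(-2) + (-0.5)·(3) + 0.1 = -4.2
h = ReLU(z1) = [0.0, 0.0]
output = (1.2)·(0.0) + (0.9)·(0.0) - 1.0 = -1.0

-1.0


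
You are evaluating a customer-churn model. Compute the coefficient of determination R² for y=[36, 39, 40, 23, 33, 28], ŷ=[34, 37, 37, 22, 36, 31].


ȳ = 33.1667
SS_res = Σ(y-ŷ)² = 36
SS_tot = Σ(y-ȳ)² = 218.83
R² = 1 - SS_res/SS_tot = 1 - 0.1645 = 0.8355

0.8355


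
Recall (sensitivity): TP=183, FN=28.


Recall = TP/(TP+FN)
= 183/(183+28)
= 183/211 = 86.73%

86.73%


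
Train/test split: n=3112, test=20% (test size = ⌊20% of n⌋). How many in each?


Test = ⌊3112·20/100⌋ = 622
Train = 3112 - 622 = 2490

Train: 2490, Test: 622


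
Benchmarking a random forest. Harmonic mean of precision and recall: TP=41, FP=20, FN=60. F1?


Precision = 41/61 = 0.6721
Recall = 41/101 = 0.4059
F1 = 2·P·R/(P+R) = 2·TP/(2·TP+FP+FN) = 82/(82+20+60) = 82/162 = 0.5062

0.5062


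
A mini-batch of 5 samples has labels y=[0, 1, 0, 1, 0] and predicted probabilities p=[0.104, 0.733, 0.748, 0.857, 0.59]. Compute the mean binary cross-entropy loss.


L[0] = -ln(1-0.104) = -ln(0.896) = 0.1098
L[1] = -ln(0.733) = 0.3106
L[2] = -ln(1-0.748) = -ln(0.252) = 1.3783
L[3] = -ln(0.857) = 0.1543
L[4] = -ln(1-0.59) = -ln(0.41) = 0.8916
mean = (0.1098 + 0.3106 + 1.3783 + 0.1543 + 0.8916)/5 = 0.5689

0.5689


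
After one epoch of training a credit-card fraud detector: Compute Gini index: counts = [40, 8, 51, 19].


Probabilities: [40/118, 8/118, 51/118, 19/118] ≈ [0.339, 0.0678, 0.4322, 0.161]
Σpᵢ² = (1600 + 64 + 2601 + 361)/118² = 4626/13924
Gini = 1 - Σpᵢ² = 1 - 4626/13924 = 0.6678

0.6678


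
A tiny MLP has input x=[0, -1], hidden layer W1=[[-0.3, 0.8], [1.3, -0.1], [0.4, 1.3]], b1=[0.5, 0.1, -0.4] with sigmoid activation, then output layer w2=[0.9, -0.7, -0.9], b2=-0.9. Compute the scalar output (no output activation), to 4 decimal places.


z1[0] = (-0.3)·(0) + (0.8)·(-1) + 0.5 = -0.3
z1[1] = (1.3)·(0) + (-0.1)·(-1) + 0.1 = 0.2
z1[2] = (0.4)·(0) + (1.3)·(-1) - 0.4 = -1.7
h = sigmoid(z1) = [0.4256, 0.5498, 0.1545]
output = (0.9)·(0.4256) + (-0.7)·(0.5498) + (-0.9)·(0.1545) - 0.9 = -1.0409

-1.0409


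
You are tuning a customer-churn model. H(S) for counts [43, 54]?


Probabilities: [43/97, 54/97] ≈ [0.4433, 0.5567]
H = -((43/97)·log₂(43/97) + (54/97)·log₂(54/97))
  = 0.9907 bits

0.9907 bits


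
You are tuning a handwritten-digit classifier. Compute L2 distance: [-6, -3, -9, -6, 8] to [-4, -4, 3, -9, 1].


d = √((-6+ 4)² + (-3+ 4)² + (-9-3)² + (-6+ 9)² + (8-1)²)
  = √(4 + 1 + 144 + 9 + 49)
  = √207 = 14.3875

14.3875


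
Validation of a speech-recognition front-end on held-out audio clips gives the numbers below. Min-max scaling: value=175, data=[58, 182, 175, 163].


min=58, max=182
(175-58)/(182-58) = 117/124 = 0.9435

0.9435


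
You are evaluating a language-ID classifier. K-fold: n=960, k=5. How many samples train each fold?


Fold size = 960/5 = 192
Training per fold = 960 - 192 = 768

768


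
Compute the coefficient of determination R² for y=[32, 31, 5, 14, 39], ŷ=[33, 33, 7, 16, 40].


ȳ = 24.2
SS_res = Σ(y-ŷ)² = 14
SS_tot = Σ(y-ȳ)² = 798.8
R² = 1 - SS_res/SS_tot = 1 - 0.0175 = 0.9825

0.9825


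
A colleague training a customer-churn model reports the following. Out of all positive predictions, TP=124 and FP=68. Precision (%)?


Precision = TP/(TP+FP)
= 124/(124+68)
= 124/192 = 64.58%

64.58%


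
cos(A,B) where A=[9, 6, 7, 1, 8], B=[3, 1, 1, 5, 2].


A·B = 9·3 + 6·1 + 7·1 + 1·5 + 8·2 = 61
‖A‖ = √231 = 15.1987, ‖B‖ = √40 = 6.3246
cos = 61/(√231·√40) = 61/√9240 = 0.6346

0.6346


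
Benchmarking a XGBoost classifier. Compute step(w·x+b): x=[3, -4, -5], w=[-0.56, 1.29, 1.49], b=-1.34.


z = (3)·(-0.56) + (-4)·(1.29) + (-5)·(1.49) - 1.34
  = -15.63
step(z) = 0 (z<0)

0


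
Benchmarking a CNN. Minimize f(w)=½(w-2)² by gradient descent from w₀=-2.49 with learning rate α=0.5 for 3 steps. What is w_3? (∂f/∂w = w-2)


step 1: grad = -2.49-2 = -4.49; w = -2.49 - 0.5·(-4.49) = -0.245
step 2: grad = -0.245-2 = -2.245; w = -0.245 - 0.5·(-2.245) = 0.8775
step 3: grad = 0.8775-2 = -1.1225; w = 0.8775 - 0.5·(-1.1225) = 1.43875

1.43875


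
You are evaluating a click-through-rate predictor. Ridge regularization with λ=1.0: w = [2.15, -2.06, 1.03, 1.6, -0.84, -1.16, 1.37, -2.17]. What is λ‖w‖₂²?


‖w‖₂² = (2.15)² + (-2.06)² + (1.03)² + (1.6)² + (-0.84)² + (-1.16)² + (1.37)² + (-2.17)²
     = 4.6225 + 4.2436 + 1.0609 + 2.56 + 0.7056 + 1.3456 + 1.8769 + 4.7089
     = 21.124
λ·‖w‖₂² = 1.0·21.124 = 21.124

21.124


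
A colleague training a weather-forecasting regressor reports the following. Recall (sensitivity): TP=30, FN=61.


Recall = TP/(TP+FN)
= 30/(30+61)
= 30/91 = 32.97%

32.97%


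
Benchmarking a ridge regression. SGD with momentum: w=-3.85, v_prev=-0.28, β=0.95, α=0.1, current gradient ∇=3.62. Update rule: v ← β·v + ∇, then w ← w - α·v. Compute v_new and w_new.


v_new = 0.95·-0.28 + 3.62 = -0.266 + 3.62 = 3.354
w_new = -3.85 - 0.1·3.354 = -3.85 - 0.3354 = -4.1854

v_new=3.354, w_new=-4.1854


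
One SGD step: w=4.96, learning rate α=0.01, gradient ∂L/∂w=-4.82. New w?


w_new = w - α·∇
= 4.96 - 0.01·-4.82
= 4.96 + 0.0482
= 5.0082

5.0082


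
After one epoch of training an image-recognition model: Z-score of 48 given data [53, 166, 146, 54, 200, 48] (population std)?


μ = 111.1667, σ = 61.5803
z = (48 - 111.1667)/61.5803 = -1.0258

-1.0258


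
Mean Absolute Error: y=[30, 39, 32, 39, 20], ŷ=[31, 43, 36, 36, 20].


Absolute errors: |30-31|=1, |39-43|=4, |32-36|=4, |39-36|=3, |20-20|=0
Sum = 12
MAE = 12/5 = 12/5

12/5


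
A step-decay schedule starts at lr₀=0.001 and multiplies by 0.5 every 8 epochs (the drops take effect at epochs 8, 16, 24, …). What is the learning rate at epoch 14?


n_drops = ⌊14/8⌋ = 1
lr = 0.001·0.5^1 = 0.001·0.5 = 0.0005

0.0005


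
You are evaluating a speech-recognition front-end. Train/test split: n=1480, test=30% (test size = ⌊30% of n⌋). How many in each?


Test = ⌊1480·30/100⌋ = 444
Train = 1480 - 444 = 1036

Train: 1036, Test: 444


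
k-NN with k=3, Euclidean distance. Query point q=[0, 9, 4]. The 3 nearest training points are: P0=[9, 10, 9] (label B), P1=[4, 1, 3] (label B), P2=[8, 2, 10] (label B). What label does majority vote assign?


d(q,P0) = 10.3441  (label B)
d(q,P1) = 9.0  (label B)
d(q,P2) = 12.2066  (label B)
Votes: A=0, B=3
Majority → B

B


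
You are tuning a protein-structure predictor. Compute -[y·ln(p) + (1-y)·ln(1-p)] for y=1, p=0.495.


BCE = -[y·ln(p) + (1-y)·ln(1-p)]
= -1·ln(0.495) - 0
= -ln(0.495) = 0.7032

0.7032


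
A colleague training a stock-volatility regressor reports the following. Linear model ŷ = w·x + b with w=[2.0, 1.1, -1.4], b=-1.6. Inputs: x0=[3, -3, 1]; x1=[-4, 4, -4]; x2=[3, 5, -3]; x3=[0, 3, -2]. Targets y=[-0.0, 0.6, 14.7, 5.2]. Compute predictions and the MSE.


ŷ0 = (2.0)·(3) + (1.1)·(-3) + (-1.4)·(1) - 1.6 = -0.3
ŷ1 = (2.0)·(-4) + (1.1)·(4) + (-1.4)·(-4) - 1.6 = 0.4
ŷ2 = (2.0)·(3) + (1.1)·(5) + (-1.4)·(-3) - 1.6 = 14.1
ŷ3 = (2.0)·(0) + (1.1)·(3) + (-1.4)·(-2) - 1.6 = 4.5
errors² = [0.09, 0.04, 0.36, 0.49]
MSE = 0.9800/4 = 0.245

0.245


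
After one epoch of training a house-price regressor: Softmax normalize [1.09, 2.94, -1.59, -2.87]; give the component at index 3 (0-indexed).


Exponentials: e^1.09=2.9743, e^2.94=18.9158, e^-1.59=0.2039, e^-2.87=0.0567
Sum = 22.1507
Softmax = [0.1343, 0.854, 0.0092, 0.0026]
p[3] = 0.0567/22.1507 = 0.0026

0.0026


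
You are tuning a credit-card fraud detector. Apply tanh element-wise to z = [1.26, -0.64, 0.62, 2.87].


tanh(1.26) = 0.8511
tanh(-0.64) = -0.5649
tanh(0.62) = 0.5511
tanh(2.87) = 0.9936
result = [0.8511, -0.5649, 0.5511, 0.9936]

[0.8511, -0.5649, 0.5511, 0.9936]


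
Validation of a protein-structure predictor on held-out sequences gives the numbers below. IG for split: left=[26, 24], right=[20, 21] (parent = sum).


Parent = [46, 45], H_parent = 0.9999
H_left = 0.9988 (n=50), H_right = 0.9996 (n=41)
H_children = (50/91)·0.9988 + (41/91)·0.9996 = 0.9992
IG = 0.9999 - 0.9992 = 0.0007

0.0007


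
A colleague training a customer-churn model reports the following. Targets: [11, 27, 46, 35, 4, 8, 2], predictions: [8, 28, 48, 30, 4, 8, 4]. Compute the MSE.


Squared errors: (11-8)²=9, (27-28)²=1, (46-48)²=4, (35-30)²=25, (4-4)²=0, (8-8)²=0, (2-4)²=4
Sum = 43
MSE = 43/7 = 43/7

43/7


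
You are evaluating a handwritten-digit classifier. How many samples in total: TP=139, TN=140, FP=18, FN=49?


Total = TP + TN + FP + FN
= 139 + 140 + 18 + 49
= 346
(Predicted positive: 157, predicted negative: 189)

346


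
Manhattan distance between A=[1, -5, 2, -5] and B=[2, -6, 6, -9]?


d = |1-2| + |-5+ 6| + |2-6| + |-5+ 9|
  = 1 + 1 + 4 + 4
  = 10

10


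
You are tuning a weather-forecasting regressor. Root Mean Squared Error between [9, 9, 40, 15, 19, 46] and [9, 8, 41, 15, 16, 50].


MSE = 27/6 = 4.5
RMSE = √(27/6) = 2.1213

2.1213


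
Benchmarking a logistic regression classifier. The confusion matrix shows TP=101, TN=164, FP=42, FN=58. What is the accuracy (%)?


Accuracy = (TP+TN)/(TP+TN+FP+FN)
= (101+164)/(365)
= 265/365 = 72.6%

72.6%


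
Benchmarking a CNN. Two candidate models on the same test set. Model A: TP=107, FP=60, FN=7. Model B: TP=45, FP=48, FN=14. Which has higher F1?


Model A: P=107/167=0.6407, R=107/114=0.9386, F1=2PR/(P+R)=2TP/(2TP+FP+FN)=214/281=0.7616
Model B: P=45/93=0.4839, R=45/59=0.7627, F1=2PR/(P+R)=2TP/(2TP+FP+FN)=90/152=0.5921
0.7616 > 0.5921 → Model A

Model A


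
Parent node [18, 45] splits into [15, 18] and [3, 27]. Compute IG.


Parent = [18, 45], H_parent = 0.8631
H_left = 0.994 (n=33), H_right = 0.469 (n=30)
H_children = (33/63)·0.994 + (30/63)·0.469 = 0.744
IG = 0.8631 - 0.744 = 0.1191

0.1191


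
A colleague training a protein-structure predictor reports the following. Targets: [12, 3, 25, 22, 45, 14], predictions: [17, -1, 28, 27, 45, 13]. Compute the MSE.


Squared errors: (12-17)²=25, (3+ 1)²=16, (25-28)²=9, (22-27)²=25, (45-45)²=0, (14-13)²=1
Sum = 76
MSE = 76/6 = 38/3

38/3


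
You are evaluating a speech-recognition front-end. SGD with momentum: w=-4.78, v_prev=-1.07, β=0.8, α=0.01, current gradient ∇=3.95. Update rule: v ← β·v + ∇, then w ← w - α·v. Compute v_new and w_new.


v_new = 0.8·-1.07 + 3.95 = -0.856 + 3.95 = 3.094
w_new = -4.78 - 0.01·3.094 = -4.78 - 0.03094 = -4.81094

v_new=3.094, w_new=-4.81094


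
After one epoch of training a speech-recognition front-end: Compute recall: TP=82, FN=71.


Recall = TP/(TP+FN)
= 82/(82+71)
= 82/153 = 53.59%

53.59%


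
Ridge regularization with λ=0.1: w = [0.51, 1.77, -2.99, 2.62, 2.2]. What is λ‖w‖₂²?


‖w‖₂² = (0.51)² + (1.77)² + (-2.99)² + (2.62)² + (2.2)²
     = 0.2601 + 3.1329 + 8.9401 + 6.8644 + 4.84
     = 24.0375
λ·‖w‖₂² = 0.1·24.0375 = 2.40375

2.40375


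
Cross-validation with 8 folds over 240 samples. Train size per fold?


Fold size = 240/8 = 30
Training per fold = 240 - 30 = 210

210


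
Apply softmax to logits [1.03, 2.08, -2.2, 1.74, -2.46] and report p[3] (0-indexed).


Exponentials: e^1.03=2.8011, e^2.08=8.0045, e^-2.2=0.1108, e^1.74=5.6973, e^-2.46=0.0854
Sum = 16.6991
Softmax = [0.1677, 0.4793, 0.0066, 0.3412, 0.0051]
p[3] = 5.6973/16.6991 = 0.3412

0.3412


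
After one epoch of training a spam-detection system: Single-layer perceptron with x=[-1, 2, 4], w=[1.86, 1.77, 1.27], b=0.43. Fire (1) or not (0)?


z = (-1)·(1.86) + (2)·(1.77) + (4)·(1.27) + 0.43
  = 7.19
step(z) = 1 (z≥0)

1


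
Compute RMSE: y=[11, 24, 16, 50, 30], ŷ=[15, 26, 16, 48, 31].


MSE = 25/5 = 5
RMSE = √(25/5) = 2.2361

2.2361


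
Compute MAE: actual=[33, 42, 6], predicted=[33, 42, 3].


Absolute errors: |33-33|=0, |42-42|=0, |6-3|=3
Sum = 3
MAE = 3/3 = 1

1


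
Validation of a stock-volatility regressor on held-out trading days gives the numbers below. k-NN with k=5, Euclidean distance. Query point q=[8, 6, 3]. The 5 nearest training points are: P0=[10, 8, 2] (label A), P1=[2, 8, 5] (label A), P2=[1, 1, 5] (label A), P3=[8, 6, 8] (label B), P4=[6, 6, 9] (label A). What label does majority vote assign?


d(q,P0) = 3.0  (label A)
d(q,P1) = 6.6332  (label A)
d(q,P2) = 8.8318  (label A)
d(q,P3) = 5.0  (label B)
d(q,P4) = 6.3246  (label A)
Votes: A=4, B=1
Majority → A

A


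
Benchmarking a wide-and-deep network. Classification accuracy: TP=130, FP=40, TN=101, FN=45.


Accuracy = (TP+TN)/(TP+TN+FP+FN)
= (130+101)/(316)
= 231/316 = 73.1%

73.1%


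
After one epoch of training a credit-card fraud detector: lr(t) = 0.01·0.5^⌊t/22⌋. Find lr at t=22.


n_drops = ⌊22/22⌋ = 1
lr = 0.01·0.5^1 = 0.01·0.5 = 0.005

0.005


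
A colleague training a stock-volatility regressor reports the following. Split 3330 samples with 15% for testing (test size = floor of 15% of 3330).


Test = ⌊3330·15/100⌋ = 499
Train = 3330 - 499 = 2831

Train: 2831, Test: 499


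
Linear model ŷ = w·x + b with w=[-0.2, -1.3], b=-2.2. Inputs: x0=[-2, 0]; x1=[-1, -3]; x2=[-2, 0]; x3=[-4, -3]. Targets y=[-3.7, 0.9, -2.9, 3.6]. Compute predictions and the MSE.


ŷ0 = (-0.2)·(-2) + (-1.3)·(0) - 2.2 = -1.8
ŷ1 = (-0.2)·(-1) + (-1.3)·(-3) - 2.2 = 1.9
ŷ2 = (-0.2)·(-2) + (-1.3)·(0) - 2.2 = -1.8
ŷ3 = (-0.2)·(-4) + (-1.3)·(-3) - 2.2 = 2.5
errors² = [3.61, 1.0, 1.21, 1.21]
MSE = 7.0300/4 = 1.7575

1.7575


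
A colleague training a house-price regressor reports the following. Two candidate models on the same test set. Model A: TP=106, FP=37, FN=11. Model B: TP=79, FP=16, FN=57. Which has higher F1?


Model A: P=106/143=0.7413, R=106/117=0.906, F1=2PR/(P+R)=2TP/(2TP+FP+FN)=212/260=0.8154
Model B: P=79/95=0.8316, R=79/136=0.5809, F1=2PR/(P+R)=2TP/(2TP+FP+FN)=158/231=0.684
0.8154 > 0.684 → Model A

Model A


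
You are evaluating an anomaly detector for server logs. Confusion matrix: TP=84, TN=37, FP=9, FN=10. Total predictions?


Total = TP + TN + FP + FN
= 84 + 37 + 9 + 10
= 140
(Predicted positive: 93, predicted negative: 47)

140


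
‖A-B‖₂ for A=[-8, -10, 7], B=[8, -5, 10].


d = √((-8-8)² + (-10+ 5)² + (7-10)²)
  = √(256 + 25 + 9)
  = √290 = 17.0294

17.0294


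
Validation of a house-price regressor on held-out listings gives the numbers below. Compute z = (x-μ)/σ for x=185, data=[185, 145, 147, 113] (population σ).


μ = 147.5, σ = 25.5098
z = (185 - 147.5)/25.5098 = 1.47

1.47


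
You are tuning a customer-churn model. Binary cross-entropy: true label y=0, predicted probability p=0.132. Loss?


BCE = -[y·ln(p) + (1-y)·ln(1-p)]
= -0 - 1·ln(1-0.132)
= -ln(0.868) = 0.1416

0.1416


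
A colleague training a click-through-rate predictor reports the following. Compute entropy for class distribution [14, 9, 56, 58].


Probabilities: [14/137, 9/137, 56/137, 58/137] ≈ [0.1022, 0.0657, 0.4088, 0.4234]
H = -((14/137)·log₂(14/137) + (9/137)·log₂(9/137) + (56/137)·log₂(56/137) + (58/137)·log₂(58/137))
  = 1.6469 bits

1.6469 bits


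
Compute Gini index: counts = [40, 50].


Probabilities: [40/90, 50/90] ≈ [0.4444, 0.5556]
Σpᵢ² = (1600 + 2500)/90² = 4100/8100
Gini = 1 - Σpᵢ² = 1 - 4100/8100 = 0.4938

0.4938


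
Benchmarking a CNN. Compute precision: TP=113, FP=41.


Precision = TP/(TP+FP)
= 113/(113+41)
= 113/154 = 73.38%

73.38%


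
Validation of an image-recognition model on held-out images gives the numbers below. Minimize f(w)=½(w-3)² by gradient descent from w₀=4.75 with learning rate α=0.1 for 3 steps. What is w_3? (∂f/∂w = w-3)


step 1: grad = 4.75-3 = 1.75; w = 4.75 - 0.1·(1.75) = 4.575
step 2: grad = 4.575-3 = 1.575; w = 4.575 - 0.1·(1.575) = 4.4175
step 3: grad = 4.4175-3 = 1.4175; w = 4.4175 - 0.1·(1.4175) = 4.27575

4.27575


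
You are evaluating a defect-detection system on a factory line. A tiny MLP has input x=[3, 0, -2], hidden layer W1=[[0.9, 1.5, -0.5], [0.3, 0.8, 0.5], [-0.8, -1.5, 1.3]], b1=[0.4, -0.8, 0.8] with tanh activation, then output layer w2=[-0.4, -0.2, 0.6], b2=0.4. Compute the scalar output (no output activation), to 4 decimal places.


z1[0] = (0.9)·(3) + (1.5)·(0) + (-0.5)·(-2) + 0.4 = 4.1
z1[1] = (0.3)·(3) + (0.8)·(0) + (0.5)·(-2) - 0.8 = -0.9
z1[2] = (-0.8)·(3) + (-1.5)·(0) + (1.3)·(-2) + 0.8 = -4.2
h = tanh(z1) = [0.9995, -0.7163, -0.9996]
output = (-0.4)·(0.9995) + (-0.2)·(-0.7163) + (0.6)·(-0.9996) + 0.4 = -0.4563

-0.4563


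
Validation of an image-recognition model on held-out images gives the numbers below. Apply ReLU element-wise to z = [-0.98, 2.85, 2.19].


ReLU(-0.98) = max(0, -0.98) = 0.0
ReLU(2.85) = max(0, 2.85) = 2.85
ReLU(2.19) = max(0, 2.19) = 2.19
result = [0.0, 2.85, 2.19]

[0.0, 2.85, 2.19]


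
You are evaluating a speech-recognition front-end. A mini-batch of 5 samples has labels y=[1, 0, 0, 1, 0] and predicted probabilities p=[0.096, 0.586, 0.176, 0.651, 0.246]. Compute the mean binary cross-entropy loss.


L[0] = -ln(0.096) = 2.3434
L[1] = -ln(1-0.586) = -ln(0.414) = 0.8819
L[2] = -ln(1-0.176) = -ln(0.824) = 0.1936
L[3] = -ln(0.651) = 0.4292
L[4] = -ln(1-0.246) = -ln(0.754) = 0.2824
mean = (2.3434 + 0.8819 + 0.1936 + 0.4292 + 0.2824)/5 = 0.8261

0.8261


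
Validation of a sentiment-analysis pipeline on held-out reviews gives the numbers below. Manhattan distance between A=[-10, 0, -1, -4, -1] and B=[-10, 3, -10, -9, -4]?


d = |-10+ 10| + |0-3| + |-1+ 10| + |-4+ 9| + |-1+ 4|
  = 0 + 3 + 9 + 5 + 3
  = 20

20


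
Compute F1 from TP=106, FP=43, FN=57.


Precision = 106/149 = 0.7114
Recall = 106/163 = 0.6503
F1 = 2·P·R/(P+R) = 2·TP/(2·TP+FP+FN) = 212/(212+43+57) = 212/312 = 0.6795

0.6795


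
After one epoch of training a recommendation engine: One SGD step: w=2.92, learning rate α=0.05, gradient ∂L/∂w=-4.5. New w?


w_new = w - α·∇
= 2.92 - 0.05·-4.5
= 2.92 + 0.225
= 3.145

3.145


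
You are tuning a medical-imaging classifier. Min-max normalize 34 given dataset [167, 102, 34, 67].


min=34, max=167
(34-34)/(167-34) = 0/133 = 0.0

0.0


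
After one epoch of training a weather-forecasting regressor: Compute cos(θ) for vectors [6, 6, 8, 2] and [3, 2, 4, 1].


A·B = 6·3 + 6·2 + 8·4 + 2·1 = 64
‖A‖ = √140 = 11.8322, ‖B‖ = √30 = 5.4772
cos = 64/(√140·√30) = 64/√4200 = 0.9875

0.9875


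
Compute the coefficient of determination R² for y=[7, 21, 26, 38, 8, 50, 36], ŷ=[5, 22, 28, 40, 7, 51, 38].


ȳ = 26.5714
SS_res = Σ(y-ŷ)² = 19
SS_tot = Σ(y-ȳ)² = 1527.71
R² = 1 - SS_res/SS_tot = 1 - 0.0124 = 0.9876

0.9876


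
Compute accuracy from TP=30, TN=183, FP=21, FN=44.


Accuracy = (TP+TN)/(TP+TN+FP+FN)
= (30+183)/(278)
= 213/278 = 76.62%

76.62%


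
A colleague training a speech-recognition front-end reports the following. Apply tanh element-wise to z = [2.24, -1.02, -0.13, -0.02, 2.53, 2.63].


tanh(2.24) = 0.9776
tanh(-1.02) = -0.7699
tanh(-0.13) = -0.1293
tanh(-0.02) = -0.02
tanh(2.53) = 0.9874
tanh(2.63) = 0.9897
result = [0.9776, -0.7699, -0.1293, -0.02, 0.9874, 0.9897]

[0.9776, -0.7699, -0.1293, -0.02, 0.9874, 0.9897]


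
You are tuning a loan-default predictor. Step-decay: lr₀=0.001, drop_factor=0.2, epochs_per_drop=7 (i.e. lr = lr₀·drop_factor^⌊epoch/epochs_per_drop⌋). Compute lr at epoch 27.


n_drops = ⌊27/7⌋ = 3
lr = 0.001·0.2^3 = 0.001·0.008 = 0.000008

0.000008


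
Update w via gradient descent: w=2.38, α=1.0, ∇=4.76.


w_new = w - α·∇
= 2.38 - 1.0·4.76
= 2.38 - 4.76
= -2.38

-2.38


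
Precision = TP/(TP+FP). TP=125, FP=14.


Precision = TP/(TP+FP)
= 125/(125+14)
= 125/139 = 89.93%

89.93%


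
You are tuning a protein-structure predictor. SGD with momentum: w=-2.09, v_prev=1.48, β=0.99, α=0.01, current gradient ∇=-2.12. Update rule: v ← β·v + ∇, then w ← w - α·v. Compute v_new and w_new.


v_new = 0.99·1.48 - 2.12 = 1.4652 - 2.12 = -0.6548
w_new = -2.09 - 0.01·-0.6548 = -2.09 + 0.006548 = -2.083452

v_new=-0.6548, w_new=-2.083452


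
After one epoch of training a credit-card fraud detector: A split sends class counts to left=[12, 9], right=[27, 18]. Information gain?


Parent = [39, 27], H_parent = 0.976
H_left = 0.9852 (n=21), H_right = 0.971 (n=45)
H_children = (21/66)·0.9852 + (45/66)·0.971 = 0.9755
IG = 0.976 - 0.9755 = 0.0005

0.0005


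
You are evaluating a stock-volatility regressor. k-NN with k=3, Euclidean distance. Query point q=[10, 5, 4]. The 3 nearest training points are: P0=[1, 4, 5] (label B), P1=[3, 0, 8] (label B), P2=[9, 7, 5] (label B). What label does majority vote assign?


d(q,P0) = 9.1104  (label B)
d(q,P1) = 9.4868  (label B)
d(q,P2) = 2.4495  (label B)
Votes: A=0, B=3
Majority → B

B


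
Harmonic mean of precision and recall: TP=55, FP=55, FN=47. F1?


Precision = 55/110 = 0.5
Recall = 55/102 = 0.5392
F1 = 2·P·R/(P+R) = 2·TP/(2·TP+FP+FN) = 110/(110+55+47) = 110/212 = 0.5189

0.5189


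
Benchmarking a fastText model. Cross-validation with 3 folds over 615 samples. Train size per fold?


Fold size = 615/3 = 205
Training per fold = 615 - 205 = 410

410


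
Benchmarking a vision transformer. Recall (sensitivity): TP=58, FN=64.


Recall = TP/(TP+FN)
= 58/(58+64)
= 58/122 = 47.54%

47.54%


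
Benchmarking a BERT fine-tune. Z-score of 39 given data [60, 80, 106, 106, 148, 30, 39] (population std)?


μ = 81.2857, σ = 38.8135
z = (39 - 81.2857)/38.8135 = -1.0895

-1.0895


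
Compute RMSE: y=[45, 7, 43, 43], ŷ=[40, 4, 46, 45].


MSE = 47/4 = 11.75
RMSE = √(47/4) = 3.4278

3.4278


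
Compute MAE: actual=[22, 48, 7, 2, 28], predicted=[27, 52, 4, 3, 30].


Absolute errors: |22-27|=5, |48-52|=4, |7-4|=3, |2-3|=1, |28-30|=2
Sum = 15
MAE = 15/5 = 3

3


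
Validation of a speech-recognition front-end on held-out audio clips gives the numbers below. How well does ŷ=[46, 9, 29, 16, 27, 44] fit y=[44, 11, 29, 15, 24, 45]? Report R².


ȳ = 28
SS_res = Σ(y-ŷ)² = 19
SS_tot = Σ(y-ȳ)² = 1020
R² = 1 - SS_res/SS_tot = 1 - 0.0186 = 0.9814

0.9814


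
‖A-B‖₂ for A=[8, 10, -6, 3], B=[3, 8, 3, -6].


d = √((8-3)² + (10-8)² + (-6-3)² + (3+ 6)²)
  = √(25 + 4 + 81 + 81)
  = √191 = 13.8203

13.8203


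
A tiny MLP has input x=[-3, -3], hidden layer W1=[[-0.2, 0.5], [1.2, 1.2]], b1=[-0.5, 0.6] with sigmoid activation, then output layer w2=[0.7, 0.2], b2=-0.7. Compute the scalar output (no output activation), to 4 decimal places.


z1[0] = (-0.2)·(-3) + (0.5)·(-3) - 0.5 = -1.4
z1[1] = (1.2)·(-3) + (1.2)·(-3) + 0.6 = -6.6
h = sigmoid(z1) = [0.1978, 0.0014]
output = (0.7)·(0.1978) + (0.2)·(0.0014) - 0.7 = -0.5613

-0.5613


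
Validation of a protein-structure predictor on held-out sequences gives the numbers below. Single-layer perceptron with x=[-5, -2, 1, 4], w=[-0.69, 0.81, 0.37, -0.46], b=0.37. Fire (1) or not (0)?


z = (-5)·(-0.69) + (-2)·(0.81) + (1)·(0.37) + (4)·(-0.46) + 0.37
  = 0.73
step(z) = 1 (z≥0)

1


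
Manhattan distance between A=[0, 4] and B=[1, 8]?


d = |0-1| + |4-8|
  = 1 + 4
  = 5

5


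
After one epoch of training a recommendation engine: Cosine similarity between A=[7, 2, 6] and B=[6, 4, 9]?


A·B = 7·6 + 2·4 + 6·9 = 104
‖A‖ = √89 = 9.434, ‖B‖ = √133 = 11.5326
cos = 104/(√89·√133) = 104/√11837 = 0.9559

0.9559


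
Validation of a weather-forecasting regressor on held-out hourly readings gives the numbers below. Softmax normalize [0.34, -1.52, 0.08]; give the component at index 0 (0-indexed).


Exponentials: e^0.34=1.4049, e^-1.52=0.2187, e^0.08=1.0833
Sum = 2.7069
Softmax = [0.519, 0.0808, 0.4002]
p[0] = 1.4049/2.7069 = 0.519

0.519


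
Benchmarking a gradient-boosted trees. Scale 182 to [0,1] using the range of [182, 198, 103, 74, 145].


min=74, max=198
(182-74)/(198-74) = 108/124 = 0.871

0.871


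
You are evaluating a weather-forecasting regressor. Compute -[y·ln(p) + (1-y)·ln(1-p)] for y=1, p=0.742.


BCE = -[y·ln(p) + (1-y)·ln(1-p)]
= -1·ln(0.742) - 0
= -ln(0.742) = 0.2984

0.2984


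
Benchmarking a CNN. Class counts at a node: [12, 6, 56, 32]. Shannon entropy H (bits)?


Probabilities: [12/106, 6/106, 56/106, 32/106] ≈ [0.1132, 0.0566, 0.5283, 0.3019]
H = -((12/106)·log₂(12/106) + (6/106)·log₂(6/106) + (56/106)·log₂(56/106) + (32/106)·log₂(32/106))
  = 1.5983 bits

1.5983 bits


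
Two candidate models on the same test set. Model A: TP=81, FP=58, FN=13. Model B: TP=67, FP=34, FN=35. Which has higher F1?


Model A: P=81/139=0.5827, R=81/94=0.8617, F1=2PR/(P+R)=2TP/(2TP+FP+FN)=162/233=0.6953
Model B: P=67/101=0.6634, R=67/102=0.6569, F1=2PR/(P+R)=2TP/(2TP+FP+FN)=134/203=0.6601
0.6953 > 0.6601 → Model A

Model A


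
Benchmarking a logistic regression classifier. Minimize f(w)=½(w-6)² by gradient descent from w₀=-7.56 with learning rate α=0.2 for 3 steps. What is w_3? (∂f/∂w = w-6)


step 1: grad = -7.56-6 = -13.56; w = -7.56 - 0.2·(-13.56) = -4.848
step 2: grad = -4.848-6 = -10.848; w = -4.848 - 0.2·(-10.848) = -2.6784
step 3: grad = -2.6784-6 = -8.6784; w = -2.6784 - 0.2·(-8.6784) = -0.94272

-0.94272


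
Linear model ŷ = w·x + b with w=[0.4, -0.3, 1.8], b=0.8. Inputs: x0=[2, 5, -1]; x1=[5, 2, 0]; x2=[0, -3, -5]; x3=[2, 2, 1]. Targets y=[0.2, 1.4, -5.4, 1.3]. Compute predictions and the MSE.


ŷ0 = (0.4)·(2) + (-0.3)·(5) + (1.8)·(-1) + 0.8 = -1.7
ŷ1 = (0.4)·(5) + (-0.3)·(2) + (1.8)·(0) + 0.8 = 2.2
ŷ2 = (0.4)·(0) + (-0.3)·(-3) + (1.8)·(-5) + 0.8 = -7.3
ŷ3 = (0.4)·(2) + (-0.3)·(2) + (1.8)·(1) + 0.8 = 2.8
errors² = [3.61, 0.64, 3.61, 2.25]
MSE = 10.1100/4 = 2.5275

2.5275


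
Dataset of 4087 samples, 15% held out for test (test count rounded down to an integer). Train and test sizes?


Test = ⌊4087·15/100⌋ = 613
Train = 4087 - 613 = 3474

Train: 3474, Test: 613


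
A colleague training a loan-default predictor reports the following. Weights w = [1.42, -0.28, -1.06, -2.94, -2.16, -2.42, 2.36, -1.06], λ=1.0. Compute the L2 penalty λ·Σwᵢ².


‖w‖₂² = (1.42)² + (-0.28)² + (-1.06)² + (-2.94)² + (-2.16)² + (-2.42)² + (2.36)² + (-1.06)²
     = 2.0164 + 0.0784 + 1.1236 + 8.6436 + 4.6656 + 5.8564 + 5.5696 + 1.1236
     = 29.0772
λ·‖w‖₂² = 1.0·29.0772 = 29.0772

29.0772


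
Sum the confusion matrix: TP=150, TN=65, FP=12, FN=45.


Total = TP + TN + FP + FN
= 150 + 65 + 12 + 45
= 272
(Predicted positive: 162, predicted negative: 110)

272


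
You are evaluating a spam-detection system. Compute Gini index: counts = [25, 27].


Probabilities: [25/52, 27/52] ≈ [0.4808, 0.5192]
Σpᵢ² = (625 + 729)/52² = 1354/2704
Gini = 1 - Σpᵢ² = 1 - 1354/2704 = 0.4993

0.4993


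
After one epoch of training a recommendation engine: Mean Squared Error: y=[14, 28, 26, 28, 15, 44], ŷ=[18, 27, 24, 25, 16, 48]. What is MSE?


Squared errors: (14-18)²=16, (28-27)²=1, (26-24)²=4, (28-25)²=9, (15-16)²=1, (44-48)²=16
Sum = 47
MSE = 47/6 = 47/6

47/6


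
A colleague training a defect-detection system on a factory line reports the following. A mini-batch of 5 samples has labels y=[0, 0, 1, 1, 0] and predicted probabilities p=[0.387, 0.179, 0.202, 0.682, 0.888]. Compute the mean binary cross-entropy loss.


L[0] = -ln(1-0.387) = -ln(0.613) = 0.4894
L[1] = -ln(1-0.179) = -ln(0.821) = 0.1972
L[2] = -ln(0.202) = 1.5995
L[3] = -ln(0.682) = 0.3827
L[4] = -ln(1-0.888) = -ln(0.112) = 2.1893
mean = (0.4894 + 0.1972 + 1.5995 + 0.3827 + 2.1893)/5 = 0.9716

0.9716


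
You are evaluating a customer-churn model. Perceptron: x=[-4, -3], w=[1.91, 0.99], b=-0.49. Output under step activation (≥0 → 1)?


z = (-4)·(1.91) + (-3)·(0.99) - 0.49
  = -11.1
step(z) = 0 (z<0)

0


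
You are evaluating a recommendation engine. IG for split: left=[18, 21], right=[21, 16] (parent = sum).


Parent = [39, 37], H_parent = 0.9995
H_left = 0.9957 (n=39), H_right = 0.9868 (n=37)
H_children = (39/76)·0.9957 + (37/76)·0.9868 = 0.9914
IG = 0.9995 - 0.9914 = 0.0081

0.0081


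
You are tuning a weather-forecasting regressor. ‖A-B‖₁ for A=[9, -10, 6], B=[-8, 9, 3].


d = |9+ 8| + |-10-9| + |6-3|
  = 17 + 19 + 3
  = 39

39


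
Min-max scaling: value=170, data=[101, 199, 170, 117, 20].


min=20, max=199
(170-20)/(199-20) = 150/179 = 0.838

0.838


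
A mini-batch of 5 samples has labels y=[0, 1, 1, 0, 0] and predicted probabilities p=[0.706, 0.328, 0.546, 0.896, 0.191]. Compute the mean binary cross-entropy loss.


L[0] = -ln(1-0.706) = -ln(0.294) = 1.2242
L[1] = -ln(0.328) = 1.1147
L[2] = -ln(0.546) = 0.6051
L[3] = -ln(1-0.896) = -ln(0.104) = 2.2634
L[4] = -ln(1-0.191) = -ln(0.809) = 0.212
mean = (1.2242 + 1.1147 + 0.6051 + 2.2634 + 0.212)/5 = 1.0839

1.0839


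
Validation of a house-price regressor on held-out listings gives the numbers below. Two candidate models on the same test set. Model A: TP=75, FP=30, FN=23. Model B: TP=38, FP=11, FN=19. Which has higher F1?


Model A: P=75/105=0.7143, R=75/98=0.7653, F1=2PR/(P+R)=2TP/(2TP+FP+FN)=150/203=0.7389
Model B: P=38/49=0.7755, R=38/57=0.6667, F1=2PR/(P+R)=2TP/(2TP+FP+FN)=76/106=0.717
0.7389 > 0.717 → Model A

Model A


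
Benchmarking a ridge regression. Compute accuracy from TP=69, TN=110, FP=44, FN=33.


Accuracy = (TP+TN)/(TP+TN+FP+FN)
= (69+110)/(256)
= 179/256 = 69.92%

69.92%


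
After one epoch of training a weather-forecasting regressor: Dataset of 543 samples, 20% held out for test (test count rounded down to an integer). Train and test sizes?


Test = ⌊543·20/100⌋ = 108
Train = 543 - 108 = 435

Train: 435, Test: 108


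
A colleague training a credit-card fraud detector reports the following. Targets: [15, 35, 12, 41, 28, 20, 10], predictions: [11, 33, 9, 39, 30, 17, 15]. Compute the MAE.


Absolute errors: |15-11|=4, |35-33|=2, |12-9|=3, |41-39|=2, |28-30|=2, |20-17|=3, |10-15|=5
Sum = 21
MAE = 21/7 = 3

3


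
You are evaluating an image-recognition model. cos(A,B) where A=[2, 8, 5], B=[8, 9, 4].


A·B = 2·8 + 8·9 + 5·4 = 108
‖A‖ = √93 = 9.6437, ‖B‖ = √161 = 12.6886
cos = 108/(√93·√161) = 108/√14973 = 0.8826

0.8826


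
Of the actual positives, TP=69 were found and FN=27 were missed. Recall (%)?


Recall = TP/(TP+FN)
= 69/(69+27)
= 69/96 = 71.88%

71.88%


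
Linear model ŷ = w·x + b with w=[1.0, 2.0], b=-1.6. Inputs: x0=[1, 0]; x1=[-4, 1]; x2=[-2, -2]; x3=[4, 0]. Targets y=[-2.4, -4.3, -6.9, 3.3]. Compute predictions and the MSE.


ŷ0 = (1.0)·(1) + (2.0)·(0) - 1.6 = -0.6
ŷ1 = (1.0)·(-4) + (2.0)·(1) - 1.6 = -3.6
ŷ2 = (1.0)·(-2) + (2.0)·(-2) - 1.6 = -7.6
ŷ3 = (1.0)·(4) + (2.0)·(0) - 1.6 = 2.4
errors² = [3.24, 0.49, 0.49, 0.81]
MSE = 5.0300/4 = 1.2575

1.2575


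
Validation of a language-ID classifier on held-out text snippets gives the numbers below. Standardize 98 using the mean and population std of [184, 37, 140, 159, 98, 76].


μ = 115.6667, σ = 50.3543
z = (98 - 115.6667)/50.3543 = -0.3508

-0.3508


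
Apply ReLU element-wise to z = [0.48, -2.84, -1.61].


ReLU(0.48) = max(0, 0.48) = 0.48
ReLU(-2.84) = max(0, -2.84) = 0.0
ReLU(-1.61) = max(0, -1.61) = 0.0
result = [0.48, 0.0, 0.0]

[0.48, 0.0, 0.0]


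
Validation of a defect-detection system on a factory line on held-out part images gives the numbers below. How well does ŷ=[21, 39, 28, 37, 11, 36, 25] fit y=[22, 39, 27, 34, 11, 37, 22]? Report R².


ȳ = 27.4286
SS_res = Σ(y-ŷ)² = 21
SS_tot = Σ(y-ȳ)² = 597.71
R² = 1 - SS_res/SS_tot = 1 - 0.0351 = 0.9649

0.9649


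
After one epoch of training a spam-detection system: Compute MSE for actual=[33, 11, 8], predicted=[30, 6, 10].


Squared errors: (33-30)²=9, (11-6)²=25, (8-10)²=4
Sum = 38
MSE = 38/3 = 38/3

38/3


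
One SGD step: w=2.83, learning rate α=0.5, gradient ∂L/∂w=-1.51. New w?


w_new = w - α·∇
= 2.83 - 0.5·-1.51
= 2.83 + 0.755
= 3.585

3.585


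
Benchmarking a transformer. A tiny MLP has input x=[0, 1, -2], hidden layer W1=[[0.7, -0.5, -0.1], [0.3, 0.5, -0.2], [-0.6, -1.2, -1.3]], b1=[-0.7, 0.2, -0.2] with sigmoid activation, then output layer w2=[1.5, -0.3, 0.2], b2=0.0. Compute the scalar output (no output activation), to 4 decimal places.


z1[0] = (0.7)·(0) + (-0.5)·(1) + (-0.1)·(-2) - 0.7 = -1.0
z1[1] = (0.3)·(0) + (0.5)·(1) + (-0.2)·(-2) + 0.2 = 1.1
z1[2] = (-0.6)·(0) + (-1.2)·(1) + (-1.3)·(-2) - 0.2 = 1.2
h = sigmoid(z1) = [0.2689, 0.7503, 0.7685]
output = (1.5)·(0.2689) + (-0.3)·(0.7503) + (0.2)·(0.7685) + 0.0 = 0.332

0.332


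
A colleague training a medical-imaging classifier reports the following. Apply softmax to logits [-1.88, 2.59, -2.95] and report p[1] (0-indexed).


Exponentials: e^-1.88=0.1526, e^2.59=13.3298, e^-2.95=0.0523
Sum = 13.5347
Softmax = [0.0113, 0.9849, 0.0039]
p[1] = 13.3298/13.5347 = 0.9849

0.9849


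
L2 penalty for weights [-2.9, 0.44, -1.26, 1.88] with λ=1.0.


‖w‖₂² = (-2.9)² + (0.44)² + (-1.26)² + (1.88)²
     = 8.41 + 0.1936 + 1.5876 + 3.5344
     = 13.7256
λ·‖w‖₂² = 1.0·13.7256 = 13.7256

13.7256


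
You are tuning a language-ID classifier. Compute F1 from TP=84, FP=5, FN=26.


Precision = 84/89 = 0.9438
Recall = 84/110 = 0.7636
F1 = 2·P·R/(P+R) = 2·TP/(2·TP+FP+FN) = 168/(168+5+26) = 168/199 = 0.8442

0.8442


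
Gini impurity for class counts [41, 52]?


Probabilities: [41/93, 52/93] ≈ [0.4409, 0.5591]
Σpᵢ² = (1681 + 2704)/93² = 4385/8649
Gini = 1 - Σpᵢ² = 1 - 4385/8649 = 0.493

0.493


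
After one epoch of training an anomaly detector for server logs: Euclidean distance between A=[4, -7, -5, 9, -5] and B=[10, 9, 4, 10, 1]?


d = √((4-10)² + (-7-9)² + (-5-4)² + (9-10)² + (-5-1)²)
  = √(36 + 256 + 81 + 1 + 36)
  = √410 = 20.2485

20.2485


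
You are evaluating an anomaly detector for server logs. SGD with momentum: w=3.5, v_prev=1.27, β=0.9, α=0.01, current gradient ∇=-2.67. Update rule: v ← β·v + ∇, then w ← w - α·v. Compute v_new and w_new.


v_new = 0.9·1.27 - 2.67 = 1.143 - 2.67 = -1.527
w_new = 3.5 - 0.01·-1.527 = 3.5 + 0.01527 = 3.51527

v_new=-1.527, w_new=3.51527


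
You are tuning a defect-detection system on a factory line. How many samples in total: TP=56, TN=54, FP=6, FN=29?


Total = TP + TN + FP + FN
= 56 + 54 + 6 + 29
= 145
(Predicted positive: 62, predicted negative: 83)

145


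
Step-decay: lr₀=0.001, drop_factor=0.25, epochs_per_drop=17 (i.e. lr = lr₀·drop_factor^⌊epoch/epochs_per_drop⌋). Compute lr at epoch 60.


n_drops = ⌊60/17⌋ = 3
lr = 0.001·0.25^3 = 0.001·0.015625 = 0.000015625

0.000015625


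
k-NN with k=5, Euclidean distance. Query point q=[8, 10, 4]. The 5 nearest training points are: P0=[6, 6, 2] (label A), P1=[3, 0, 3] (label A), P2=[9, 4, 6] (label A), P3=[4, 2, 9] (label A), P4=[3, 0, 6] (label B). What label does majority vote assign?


d(q,P0) = 4.899  (label A)
d(q,P1) = 11.225  (label A)
d(q,P2) = 6.4031  (label A)
d(q,P3) = 10.247  (label A)
d(q,P4) = 11.3578  (label B)
Votes: A=4, B=1
Majority → A

A


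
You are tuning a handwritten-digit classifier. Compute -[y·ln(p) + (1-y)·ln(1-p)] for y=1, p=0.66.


BCE = -[y·ln(p) + (1-y)·ln(1-p)]
= -1·ln(0.66) - 0
= -ln(0.66) = 0.4155

0.4155


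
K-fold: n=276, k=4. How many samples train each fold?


Fold size = 276/4 = 69
Training per fold = 276 - 69 = 207

207


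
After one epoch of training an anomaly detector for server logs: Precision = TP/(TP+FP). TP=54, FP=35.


Precision = TP/(TP+FP)
= 54/(54+35)
= 54/89 = 60.67%

60.67%
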